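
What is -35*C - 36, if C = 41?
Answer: -1471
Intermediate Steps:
-35*C - 36 = -35*41 - 36 = -1435 - 36 = -1471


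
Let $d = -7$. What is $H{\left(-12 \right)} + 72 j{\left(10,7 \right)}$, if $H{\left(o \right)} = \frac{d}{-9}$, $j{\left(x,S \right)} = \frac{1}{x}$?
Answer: $\frac{359}{45} \approx 7.9778$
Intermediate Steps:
$H{\left(o \right)} = \frac{7}{9}$ ($H{\left(o \right)} = - \frac{7}{-9} = \left(-7\right) \left(- \frac{1}{9}\right) = \frac{7}{9}$)
$H{\left(-12 \right)} + 72 j{\left(10,7 \right)} = \frac{7}{9} + \frac{72}{10} = \frac{7}{9} + 72 \cdot \frac{1}{10} = \frac{7}{9} + \frac{36}{5} = \frac{359}{45}$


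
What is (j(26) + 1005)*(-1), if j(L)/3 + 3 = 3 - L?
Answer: -927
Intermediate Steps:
j(L) = -3*L (j(L) = -9 + 3*(3 - L) = -9 + (9 - 3*L) = -3*L)
(j(26) + 1005)*(-1) = (-3*26 + 1005)*(-1) = (-78 + 1005)*(-1) = 927*(-1) = -927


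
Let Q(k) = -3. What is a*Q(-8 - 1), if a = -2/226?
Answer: 3/113 ≈ 0.026549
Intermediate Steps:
a = -1/113 (a = -2*1/226 = -1/113 ≈ -0.0088496)
a*Q(-8 - 1) = -1/113*(-3) = 3/113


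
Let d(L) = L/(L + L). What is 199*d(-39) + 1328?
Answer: 2855/2 ≈ 1427.5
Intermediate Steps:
d(L) = 1/2 (d(L) = L/((2*L)) = L*(1/(2*L)) = 1/2)
199*d(-39) + 1328 = 199*(1/2) + 1328 = 199/2 + 1328 = 2855/2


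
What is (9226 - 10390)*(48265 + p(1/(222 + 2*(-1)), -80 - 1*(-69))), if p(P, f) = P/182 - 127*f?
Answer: -578643745971/10010 ≈ -5.7807e+7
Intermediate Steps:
p(P, f) = -127*f + P/182 (p(P, f) = P/182 - 127*f = -127*f + P/182)
(9226 - 10390)*(48265 + p(1/(222 + 2*(-1)), -80 - 1*(-69))) = (9226 - 10390)*(48265 + (-127*(-80 - 1*(-69)) + 1/(182*(222 + 2*(-1))))) = -1164*(48265 + (-127*(-80 + 69) + 1/(182*(222 - 2)))) = -1164*(48265 + (-127*(-11) + (1/182)/220)) = -1164*(48265 + (1397 + (1/182)*(1/220))) = -1164*(48265 + (1397 + 1/40040)) = -1164*(48265 + 55935881/40040) = -1164*1988466481/40040 = -578643745971/10010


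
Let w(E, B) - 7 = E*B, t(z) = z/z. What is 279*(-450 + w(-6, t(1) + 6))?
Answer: -135315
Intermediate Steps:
t(z) = 1
w(E, B) = 7 + B*E (w(E, B) = 7 + E*B = 7 + B*E)
279*(-450 + w(-6, t(1) + 6)) = 279*(-450 + (7 + (1 + 6)*(-6))) = 279*(-450 + (7 + 7*(-6))) = 279*(-450 + (7 - 42)) = 279*(-450 - 35) = 279*(-485) = -135315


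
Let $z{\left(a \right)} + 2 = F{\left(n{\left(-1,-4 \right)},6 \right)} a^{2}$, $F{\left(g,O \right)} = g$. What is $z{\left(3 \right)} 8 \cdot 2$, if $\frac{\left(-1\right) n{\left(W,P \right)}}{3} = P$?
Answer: $1696$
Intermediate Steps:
$n{\left(W,P \right)} = - 3 P$
$z{\left(a \right)} = -2 + 12 a^{2}$ ($z{\left(a \right)} = -2 + \left(-3\right) \left(-4\right) a^{2} = -2 + 12 a^{2}$)
$z{\left(3 \right)} 8 \cdot 2 = \left(-2 + 12 \cdot 3^{2}\right) 8 \cdot 2 = \left(-2 + 12 \cdot 9\right) 8 \cdot 2 = \left(-2 + 108\right) 8 \cdot 2 = 106 \cdot 8 \cdot 2 = 848 \cdot 2 = 1696$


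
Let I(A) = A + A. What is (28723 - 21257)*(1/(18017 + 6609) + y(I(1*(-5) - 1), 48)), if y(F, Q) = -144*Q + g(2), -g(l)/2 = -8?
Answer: -633941401035/12313 ≈ -5.1486e+7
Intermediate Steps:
I(A) = 2*A
g(l) = 16 (g(l) = -2*(-8) = 16)
y(F, Q) = 16 - 144*Q (y(F, Q) = -144*Q + 16 = 16 - 144*Q)
(28723 - 21257)*(1/(18017 + 6609) + y(I(1*(-5) - 1), 48)) = (28723 - 21257)*(1/(18017 + 6609) + (16 - 144*48)) = 7466*(1/24626 + (16 - 6912)) = 7466*(1/24626 - 6896) = 7466*(-169820895/24626) = -633941401035/12313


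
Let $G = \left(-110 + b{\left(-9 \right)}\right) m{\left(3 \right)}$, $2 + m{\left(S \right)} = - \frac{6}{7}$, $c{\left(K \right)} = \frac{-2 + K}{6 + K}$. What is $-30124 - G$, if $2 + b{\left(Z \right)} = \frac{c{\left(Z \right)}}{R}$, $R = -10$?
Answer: $- \frac{639346}{21} \approx -30445.0$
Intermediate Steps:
$c{\left(K \right)} = \frac{-2 + K}{6 + K}$
$b{\left(Z \right)} = -2 - \frac{-2 + Z}{10 \left(6 + Z\right)}$ ($b{\left(Z \right)} = -2 + \frac{\frac{1}{6 + Z} \left(-2 + Z\right)}{-10} = -2 + \frac{-2 + Z}{6 + Z} \left(- \frac{1}{10}\right) = -2 - \frac{-2 + Z}{10 \left(6 + Z\right)}$)
$m{\left(S \right)} = - \frac{20}{7}$ ($m{\left(S \right)} = -2 - \frac{6}{7} = - \frac{20}{7}$)
$G = \frac{6742}{21}$ ($G = \left(-110 + \frac{-118 - -189}{10 \left(6 - 9\right)}\right) \left(- \frac{20}{7}\right) = \left(-110 + \frac{-118 + 189}{10 \left(-3\right)}\right) \left(- \frac{20}{7}\right) = \left(-110 + \frac{1}{10} \left(- \frac{1}{3}\right) 71\right) \left(- \frac{20}{7}\right) = \left(-110 - \frac{71}{30}\right) \left(- \frac{20}{7}\right) = \left(- \frac{3371}{30}\right) \left(- \frac{20}{7}\right) = \frac{6742}{21} \approx 321.05$)
$-30124 - G = -30124 - \frac{6742}{21} = - \frac{639346}{21}$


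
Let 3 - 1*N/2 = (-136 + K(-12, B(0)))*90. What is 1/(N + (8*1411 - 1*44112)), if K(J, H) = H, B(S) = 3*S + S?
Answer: -1/8338 ≈ -0.00011993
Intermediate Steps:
B(S) = 4*S
N = 24486 (N = 6 - 2*(-136 + 4*0)*90 = 6 - 2*(-136 + 0)*90 = 6 - (-272)*90 = 6 - 2*(-12240) = 6 + 24480 = 24486)
1/(N + (8*1411 - 1*44112)) = 1/(24486 + (8*1411 - 1*44112)) = 1/(24486 + (11288 - 44112)) = 1/(24486 - 32824) = 1/(-8338) = -1/8338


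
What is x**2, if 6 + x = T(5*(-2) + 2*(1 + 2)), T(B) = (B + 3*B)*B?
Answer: 3364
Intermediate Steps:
T(B) = 4*B**2 (T(B) = (4*B)*B = 4*B**2)
x = 58 (x = -6 + 4*(5*(-2) + 2*(1 + 2))**2 = -6 + 4*(-10 + 2*3)**2 = -6 + 4*(-10 + 6)**2 = -6 + 4*(-4)**2 = -6 + 4*16 = -6 + 64 = 58)
x**2 = 58**2 = 3364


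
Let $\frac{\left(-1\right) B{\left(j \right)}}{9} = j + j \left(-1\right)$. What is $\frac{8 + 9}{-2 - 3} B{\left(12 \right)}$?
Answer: $0$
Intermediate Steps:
$B{\left(j \right)} = 0$ ($B{\left(j \right)} = - 9 \left(j + j \left(-1\right)\right) = - 9 \left(j - j\right) = \left(-9\right) 0 = 0$)
$\frac{8 + 9}{-2 - 3} B{\left(12 \right)} = \frac{8 + 9}{-2 - 3} \cdot 0 = \frac{17}{-5} \cdot 0 = 17 \left(- \frac{1}{5}\right) 0 = \left(- \frac{17}{5}\right) 0 = 0$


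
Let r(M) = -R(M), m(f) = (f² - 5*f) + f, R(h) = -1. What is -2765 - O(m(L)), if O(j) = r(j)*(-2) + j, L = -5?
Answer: -2808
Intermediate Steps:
m(f) = f² - 4*f
r(M) = 1 (r(M) = -1*(-1) = 1)
O(j) = -2 + j (O(j) = 1*(-2) + j = -2 + j)
-2765 - O(m(L)) = -2765 - (-2 - 5*(-4 - 5)) = -2765 - (-2 - 5*(-9)) = -2765 - (-2 + 45) = -2765 - 1*43 = -2765 - 43 = -2808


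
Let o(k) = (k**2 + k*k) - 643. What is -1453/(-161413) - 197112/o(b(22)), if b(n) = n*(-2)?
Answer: -31811747519/521202577 ≈ -61.035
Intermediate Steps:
b(n) = -2*n
o(k) = -643 + 2*k**2 (o(k) = (k**2 + k**2) - 643 = 2*k**2 - 643 = -643 + 2*k**2)
-1453/(-161413) - 197112/o(b(22)) = -1453/(-161413) - 197112/(-643 + 2*(-2*22)**2) = -1453*(-1/161413) - 197112/(-643 + 2*(-44)**2) = 1453/161413 - 197112/(-643 + 2*1936) = 1453/161413 - 197112/(-643 + 3872) = 1453/161413 - 197112/3229 = -31811747519/521202577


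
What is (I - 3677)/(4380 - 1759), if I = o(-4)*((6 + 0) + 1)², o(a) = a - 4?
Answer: -4069/2621 ≈ -1.5525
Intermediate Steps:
o(a) = -4 + a
I = -392 (I = (-4 - 4)*((6 + 0) + 1)² = -8*(6 + 1)² = -8*7² = -8*49 = -392)
(I - 3677)/(4380 - 1759) = (-392 - 3677)/(4380 - 1759) = -4069/2621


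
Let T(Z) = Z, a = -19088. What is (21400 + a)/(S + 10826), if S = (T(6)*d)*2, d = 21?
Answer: 1156/5539 ≈ 0.20870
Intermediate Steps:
S = 252 (S = (6*21)*2 = 126*2 = 252)
(21400 + a)/(S + 10826) = (21400 - 19088)/(252 + 10826) = 2312/11078 = 2312*(1/11078) = 1156/5539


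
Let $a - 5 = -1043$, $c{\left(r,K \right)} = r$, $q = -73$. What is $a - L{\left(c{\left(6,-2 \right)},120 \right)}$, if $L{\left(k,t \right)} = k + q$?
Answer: $-971$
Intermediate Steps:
$L{\left(k,t \right)} = -73 + k$ ($L{\left(k,t \right)} = k - 73 = -73 + k$)
$a = -1038$ ($a = 5 - 1043 = -1038$)
$a - L{\left(c{\left(6,-2 \right)},120 \right)} = -1038 - \left(-73 + 6\right) = -1038 - -67 = -1038 + 67 = -971$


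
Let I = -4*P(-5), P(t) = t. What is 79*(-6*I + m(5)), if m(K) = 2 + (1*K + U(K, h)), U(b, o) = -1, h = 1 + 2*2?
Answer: -9006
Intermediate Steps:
h = 5 (h = 1 + 4 = 5)
I = 20 (I = -4*(-5) = 20)
m(K) = 1 + K (m(K) = 2 + (1*K - 1) = 2 + (K - 1) = 2 + (-1 + K) = 1 + K)
79*(-6*I + m(5)) = 79*(-6*20 + (1 + 5)) = 79*(-120 + 6) = 79*(-114) = -9006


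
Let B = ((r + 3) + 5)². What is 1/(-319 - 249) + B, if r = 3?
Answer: 68727/568 ≈ 121.00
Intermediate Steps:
B = 121 (B = ((3 + 3) + 5)² = (6 + 5)² = 11² = 121)
1/(-319 - 249) + B = 1/(-319 - 249) + 121 = 1/(-568) + 121 = -1/568 + 121 = 68727/568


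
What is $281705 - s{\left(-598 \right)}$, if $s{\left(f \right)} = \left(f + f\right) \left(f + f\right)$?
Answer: $-1148711$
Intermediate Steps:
$s{\left(f \right)} = 4 f^{2}$ ($s{\left(f \right)} = 2 f 2 f = 4 f^{2}$)
$281705 - s{\left(-598 \right)} = 281705 - 4 \left(-598\right)^{2} = 281705 - 4 \cdot 357604 = 281705 - 1430416 = -1148711$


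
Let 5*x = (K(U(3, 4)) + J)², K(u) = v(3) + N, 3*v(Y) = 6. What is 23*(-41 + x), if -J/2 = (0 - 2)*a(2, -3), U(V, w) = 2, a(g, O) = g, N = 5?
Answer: 92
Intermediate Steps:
J = 8 (J = -2*(0 - 2)*2 = -(-4)*2 = -2*(-4) = 8)
v(Y) = 2 (v(Y) = (⅓)*6 = 2)
K(u) = 7 (K(u) = 2 + 5 = 7)
x = 45 (x = (7 + 8)²/5 = (⅕)*15² = (⅕)*225 = 45)
23*(-41 + x) = 23*(-41 + 45) = 23*4 = 92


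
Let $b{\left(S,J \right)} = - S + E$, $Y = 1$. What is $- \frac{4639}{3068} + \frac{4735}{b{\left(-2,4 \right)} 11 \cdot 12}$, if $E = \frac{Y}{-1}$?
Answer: $\frac{1739329}{50622} \approx 34.359$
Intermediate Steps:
$E = -1$ ($E = 1 \frac{1}{-1} = 1 \left(-1\right) = -1$)
$b{\left(S,J \right)} = -1 - S$ ($b{\left(S,J \right)} = - S - 1 = -1 - S$)
$- \frac{4639}{3068} + \frac{4735}{b{\left(-2,4 \right)} 11 \cdot 12} = - \frac{4639}{3068} + \frac{4735}{\left(-1 - -2\right) 11 \cdot 12} = \left(-4639\right) \frac{1}{3068} + \frac{4735}{\left(-1 + 2\right) 11 \cdot 12} = - \frac{4639}{3068} + \frac{4735}{1 \cdot 11 \cdot 12} = - \frac{4639}{3068} + \frac{4735}{11 \cdot 12} = - \frac{4639}{3068} + \frac{4735}{132} = \frac{1739329}{50622}$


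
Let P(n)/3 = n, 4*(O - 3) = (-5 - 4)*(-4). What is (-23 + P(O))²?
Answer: 169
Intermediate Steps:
O = 12 (O = 3 + ((-5 - 4)*(-4))/4 = 3 + (-9*(-4))/4 = 3 + (¼)*36 = 3 + 9 = 12)
P(n) = 3*n
(-23 + P(O))² = (-23 + 3*12)² = (-23 + 36)² = 13² = 169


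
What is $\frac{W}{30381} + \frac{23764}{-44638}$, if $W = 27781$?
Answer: $\frac{19927469}{52159503} \approx 0.38205$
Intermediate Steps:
$\frac{W}{30381} + \frac{23764}{-44638} = \frac{27781}{30381} + \frac{23764}{-44638} = 27781 \cdot \frac{1}{30381} + 23764 \left(- \frac{1}{44638}\right) = \frac{2137}{2337} - \frac{11882}{22319} = \frac{19927469}{52159503}$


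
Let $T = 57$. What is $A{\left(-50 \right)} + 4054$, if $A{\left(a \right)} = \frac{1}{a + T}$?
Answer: $\frac{28379}{7} \approx 4054.1$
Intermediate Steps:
$A{\left(a \right)} = \frac{1}{57 + a}$ ($A{\left(a \right)} = \frac{1}{a + 57} = \frac{1}{57 + a}$)
$A{\left(-50 \right)} + 4054 = \frac{1}{57 - 50} + 4054 = \frac{1}{7} + 4054 = \frac{28379}{7}$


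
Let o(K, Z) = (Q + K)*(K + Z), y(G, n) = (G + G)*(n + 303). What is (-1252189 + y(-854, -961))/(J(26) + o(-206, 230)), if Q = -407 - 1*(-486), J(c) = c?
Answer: 128325/3022 ≈ 42.464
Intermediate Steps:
Q = 79 (Q = -407 + 486 = 79)
y(G, n) = 2*G*(303 + n) (y(G, n) = (2*G)*(303 + n) = 2*G*(303 + n))
o(K, Z) = (79 + K)*(K + Z)
(-1252189 + y(-854, -961))/(J(26) + o(-206, 230)) = (-1252189 + 2*(-854)*(303 - 961))/(26 + ((-206)² + 79*(-206) + 79*230 - 206*230)) = (-1252189 + 2*(-854)*(-658))/(26 + (42436 - 16274 + 18170 - 47380)) = (-1252189 + 1123864)/(26 - 3048) = -128325/(-3022) = -128325*(-1/3022) = 128325/3022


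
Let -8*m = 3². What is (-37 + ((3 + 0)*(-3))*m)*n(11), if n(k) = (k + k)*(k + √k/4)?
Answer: -26015/4 - 2365*√11/16 ≈ -6994.0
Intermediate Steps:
m = -9/8 (m = -⅛*3² = -⅛*9 = -9/8 ≈ -1.1250)
n(k) = 2*k*(k + √k/4) (n(k) = (2*k)*(k + √k/4) = 2*k*(k + √k/4))
(-37 + ((3 + 0)*(-3))*m)*n(11) = (-37 + ((3 + 0)*(-3))*(-9/8))*(11^(3/2)/2 + 2*11²) = (-37 + (3*(-3))*(-9/8))*((11*√11)/2 + 2*121) = (-37 - 9*(-9/8))*(11*√11/2 + 242) = (-37 + 81/8)*(242 + 11*√11/2) = -215*(242 + 11*√11/2)/8 = -26015/4 - 2365*√11/16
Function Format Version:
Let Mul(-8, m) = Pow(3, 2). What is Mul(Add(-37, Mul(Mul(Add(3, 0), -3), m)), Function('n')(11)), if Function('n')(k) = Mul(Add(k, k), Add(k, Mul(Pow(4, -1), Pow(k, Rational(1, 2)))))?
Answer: Add(Rational(-26015, 4), Mul(Rational(-2365, 16), Pow(11, Rational(1, 2)))) ≈ -6994.0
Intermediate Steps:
m = Rational(-9, 8) (m = Mul(Rational(-1, 8), Pow(3, 2)) = Mul(Rational(-1, 8), 9) = Rational(-9, 8) ≈ -1.1250)
Function('n')(k) = Mul(2, k, Add(k, Mul(Rational(1, 4), Pow(k, Rational(1, 2))))) (Function('n')(k) = Mul(Mul(2, k), Add(k, Mul(Rational(1, 4), Pow(k, Rational(1, 2))))) = Mul(2, k, Add(k, Mul(Rational(1, 4), Pow(k, Rational(1, 2))))))
Mul(Add(-37, Mul(Mul(Add(3, 0), -3), m)), Function('n')(11)) = Mul(Add(-37, Mul(Mul(Add(3, 0), -3), Rational(-9, 8))), Add(Mul(Rational(1, 2), Pow(11, Rational(3, 2))), Mul(2, Pow(11, 2)))) = Mul(Add(-37, Mul(Mul(3, -3), Rational(-9, 8))), Add(Mul(Rational(1, 2), Mul(11, Pow(11, Rational(1, 2)))), Mul(2, 121))) = Mul(Add(-37, Mul(-9, Rational(-9, 8))), Add(Mul(Rational(11, 2), Pow(11, Rational(1, 2))), 242)) = Mul(Add(-37, Rational(81, 8)), Add(242, Mul(Rational(11, 2), Pow(11, Rational(1, 2))))) = Mul(Rational(-215, 8), Add(242, Mul(Rational(11, 2), Pow(11, Rational(1, 2))))) = Add(Rational(-26015, 4), Mul(Rational(-2365, 16), Pow(11, Rational(1, 2))))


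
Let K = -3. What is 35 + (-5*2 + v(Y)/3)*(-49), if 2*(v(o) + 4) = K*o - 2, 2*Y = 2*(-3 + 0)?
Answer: 3199/6 ≈ 533.17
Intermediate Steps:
Y = -3 (Y = (2*(-3 + 0))/2 = (2*(-3))/2 = (1/2)*(-6) = -3)
v(o) = -5 - 3*o/2 (v(o) = -4 + (-3*o - 2)/2 = -4 + (-2 - 3*o)/2 = -4 + (-1 - 3*o/2) = -5 - 3*o/2)
35 + (-5*2 + v(Y)/3)*(-49) = 35 + (-5*2 + (-5 - 3/2*(-3))/3)*(-49) = 35 + (-10 + (-5 + 9/2)*(1/3))*(-49) = 35 + (-10 - 1/2*1/3)*(-49) = 35 + (-10 - 1/6)*(-49) = 35 - 61/6*(-49) = 35 + 2989/6 = 3199/6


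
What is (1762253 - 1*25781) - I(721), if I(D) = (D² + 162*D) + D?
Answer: 1099108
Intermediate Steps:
I(D) = D² + 163*D
(1762253 - 1*25781) - I(721) = (1762253 - 1*25781) - 721*(163 + 721) = (1762253 - 25781) - 721*884 = 1736472 - 1*637364 = 1736472 - 637364 = 1099108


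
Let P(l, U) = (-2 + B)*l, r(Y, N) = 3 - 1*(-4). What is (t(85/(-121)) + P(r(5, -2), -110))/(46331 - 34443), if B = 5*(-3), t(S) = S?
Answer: -3621/359612 ≈ -0.010069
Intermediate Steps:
B = -15
r(Y, N) = 7 (r(Y, N) = 3 + 4 = 7)
P(l, U) = -17*l (P(l, U) = (-2 - 15)*l = -17*l)
(t(85/(-121)) + P(r(5, -2), -110))/(46331 - 34443) = (85/(-121) - 17*7)/(46331 - 34443) = (85*(-1/121) - 119)/11888 = (-85/121 - 119)*(1/11888) = -14484/121*1/11888 = -3621/359612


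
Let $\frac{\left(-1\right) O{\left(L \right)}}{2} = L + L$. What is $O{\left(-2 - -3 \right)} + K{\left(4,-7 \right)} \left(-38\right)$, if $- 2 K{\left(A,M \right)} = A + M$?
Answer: $-61$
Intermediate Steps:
$O{\left(L \right)} = - 4 L$ ($O{\left(L \right)} = - 2 \left(L + L\right) = - 2 \cdot 2 L = - 4 L$)
$K{\left(A,M \right)} = - \frac{A}{2} - \frac{M}{2}$ ($K{\left(A,M \right)} = - \frac{A + M}{2} = - \frac{A}{2} - \frac{M}{2}$)
$O{\left(-2 - -3 \right)} + K{\left(4,-7 \right)} \left(-38\right) = - 4 \left(-2 - -3\right) + \left(\left(- \frac{1}{2}\right) 4 - - \frac{7}{2}\right) \left(-38\right) = - 4 \left(-2 + 3\right) + \left(-2 + \frac{7}{2}\right) \left(-38\right) = \left(-4\right) 1 + \frac{3}{2} \left(-38\right) = -4 - 57 = -61$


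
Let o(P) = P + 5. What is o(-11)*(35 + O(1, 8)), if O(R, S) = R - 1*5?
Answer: -186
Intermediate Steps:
o(P) = 5 + P
O(R, S) = -5 + R (O(R, S) = R - 5 = -5 + R)
o(-11)*(35 + O(1, 8)) = (5 - 11)*(35 + (-5 + 1)) = -6*(35 - 4) = -6*31 = -186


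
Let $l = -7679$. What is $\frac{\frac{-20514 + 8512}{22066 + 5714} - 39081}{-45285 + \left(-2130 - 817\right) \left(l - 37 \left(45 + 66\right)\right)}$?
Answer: $- \frac{542841091}{481817111730} \approx -0.0011267$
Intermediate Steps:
$\frac{\frac{-20514 + 8512}{22066 + 5714} - 39081}{-45285 + \left(-2130 - 817\right) \left(l - 37 \left(45 + 66\right)\right)} = \frac{\frac{-20514 + 8512}{22066 + 5714} - 39081}{-45285 + \left(-2130 - 817\right) \left(-7679 - 37 \left(45 + 66\right)\right)} = \frac{- \frac{12002}{27780} - 39081}{-45285 - 2947 \left(-7679 - 4107\right)} = \frac{\left(-12002\right) \frac{1}{27780} - 39081}{-45285 - 2947 \left(-7679 - 4107\right)} = \frac{- \frac{6001}{13890} - 39081}{-45285 - -34733342} = - \frac{542841091}{13890 \left(-45285 + 34733342\right)} = - \frac{542841091}{13890 \cdot 34688057} = \left(- \frac{542841091}{13890}\right) \frac{1}{34688057} = - \frac{542841091}{481817111730}$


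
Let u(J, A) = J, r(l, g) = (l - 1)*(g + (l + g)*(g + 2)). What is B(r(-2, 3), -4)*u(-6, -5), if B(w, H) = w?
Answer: 144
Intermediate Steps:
r(l, g) = (-1 + l)*(g + (2 + g)*(g + l)) (r(l, g) = (-1 + l)*(g + (g + l)*(2 + g)) = (-1 + l)*(g + (2 + g)*(g + l)))
B(r(-2, 3), -4)*u(-6, -5) = (-1*3**2 - 3*3 - 2*(-2) + 2*(-2)**2 + 3*(-2)**2 - 2*3**2 + 2*3*(-2))*(-6) = (-1*9 - 9 + 4 + 2*4 + 3*4 - 2*9 - 12)*(-6) = (-9 - 9 + 4 + 8 + 12 - 18 - 12)*(-6) = -24*(-6) = 144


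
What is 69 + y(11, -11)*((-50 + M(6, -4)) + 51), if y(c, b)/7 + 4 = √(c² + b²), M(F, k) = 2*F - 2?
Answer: -239 + 847*√2 ≈ 958.84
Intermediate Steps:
M(F, k) = -2 + 2*F
y(c, b) = -28 + 7*√(b² + c²) (y(c, b) = -28 + 7*√(c² + b²) = -28 + 7*√(b² + c²))
69 + y(11, -11)*((-50 + M(6, -4)) + 51) = 69 + (-28 + 7*√((-11)² + 11²))*((-50 + (-2 + 2*6)) + 51) = 69 + (-28 + 7*√(121 + 121))*((-50 + (-2 + 12)) + 51) = 69 + (-28 + 7*√242)*((-50 + 10) + 51) = 69 + (-28 + 7*(11*√2))*(-40 + 51) = 69 + (-28 + 77*√2)*11 = 69 + (-308 + 847*√2) = -239 + 847*√2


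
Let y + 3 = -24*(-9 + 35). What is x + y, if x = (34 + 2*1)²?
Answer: 669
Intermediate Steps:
x = 1296 (x = (34 + 2)² = 36² = 1296)
y = -627 (y = -3 - 24*(-9 + 35) = -3 - 24*26 = -3 - 624 = -627)
x + y = 1296 - 627 = 669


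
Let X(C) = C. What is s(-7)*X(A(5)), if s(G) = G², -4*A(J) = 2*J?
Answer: -245/2 ≈ -122.50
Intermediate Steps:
A(J) = -J/2
s(-7)*X(A(5)) = (-7)²*(-½*5) = 49*(-5/2) = -245/2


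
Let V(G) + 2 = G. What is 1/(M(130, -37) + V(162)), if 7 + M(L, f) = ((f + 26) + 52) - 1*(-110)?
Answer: 1/304 ≈ 0.0032895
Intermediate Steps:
M(L, f) = 181 + f (M(L, f) = -7 + (((f + 26) + 52) - 1*(-110)) = -7 + (((26 + f) + 52) + 110) = -7 + ((78 + f) + 110) = -7 + (188 + f) = 181 + f)
V(G) = -2 + G
1/(M(130, -37) + V(162)) = 1/((181 - 37) + (-2 + 162)) = 1/(144 + 160) = 1/304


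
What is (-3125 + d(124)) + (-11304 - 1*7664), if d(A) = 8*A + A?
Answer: -20977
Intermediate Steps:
d(A) = 9*A
(-3125 + d(124)) + (-11304 - 1*7664) = (-3125 + 9*124) + (-11304 - 1*7664) = (-3125 + 1116) + (-11304 - 7664) = -2009 - 18968 = -20977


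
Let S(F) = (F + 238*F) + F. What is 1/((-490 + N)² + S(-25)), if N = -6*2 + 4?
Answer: 1/242004 ≈ 4.1322e-6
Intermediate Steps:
N = -8 (N = -12 + 4 = -8)
S(F) = 240*F (S(F) = 239*F + F = 240*F)
1/((-490 + N)² + S(-25)) = 1/((-490 - 8)² + 240*(-25)) = 1/((-498)² - 6000) = 1/(248004 - 6000) = 1/242004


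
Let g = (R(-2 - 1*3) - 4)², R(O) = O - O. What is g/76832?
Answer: 1/4802 ≈ 0.00020825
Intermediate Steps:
R(O) = 0
g = 16 (g = (0 - 4)² = (-4)² = 16)
g/76832 = 16/76832 = (1/76832)*16 = 1/4802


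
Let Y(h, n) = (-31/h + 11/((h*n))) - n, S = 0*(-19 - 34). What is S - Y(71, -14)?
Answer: -13471/994 ≈ -13.552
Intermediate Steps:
S = 0 (S = 0*(-53) = 0)
Y(h, n) = -n - 31/h + 11/(h*n) (Y(h, n) = (-31/h + 11*(1/(h*n))) - n = (-31/h + 11/(h*n)) - n = -n - 31/h + 11/(h*n))
S - Y(71, -14) = 0 - (-1*(-14) - 31/71 + 11/(71*(-14))) = 0 - (14 - 31*1/71 + 11*(1/71)*(-1/14)) = 0 - (14 - 31/71 - 11/994) = 0 - 1*13471/994 = 0 - 13471/994 = -13471/994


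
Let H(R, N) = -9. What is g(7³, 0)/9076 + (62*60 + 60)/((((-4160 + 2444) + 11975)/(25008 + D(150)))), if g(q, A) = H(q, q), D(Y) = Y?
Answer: 863102457909/93110684 ≈ 9269.6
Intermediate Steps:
g(q, A) = -9
g(7³, 0)/9076 + (62*60 + 60)/((((-4160 + 2444) + 11975)/(25008 + D(150)))) = -9/9076 + (62*60 + 60)/((((-4160 + 2444) + 11975)/(25008 + 150))) = -9*1/9076 + (3720 + 60)/(((-1716 + 11975)/25158)) = -9/9076 + 3780/((10259*(1/25158))) = -9/9076 + 3780/(10259/25158) = -9/9076 + 3780*(25158/10259) = -9/9076 + 95097240/10259 = 863102457909/93110684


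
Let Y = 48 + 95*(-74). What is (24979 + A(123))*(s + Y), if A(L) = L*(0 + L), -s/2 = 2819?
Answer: -506162960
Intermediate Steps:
s = -5638 (s = -2*2819 = -5638)
A(L) = L**2 (A(L) = L*L = L**2)
Y = -6982 (Y = 48 - 7030 = -6982)
(24979 + A(123))*(s + Y) = (24979 + 123**2)*(-5638 - 6982) = (24979 + 15129)*(-12620) = 40108*(-12620) = -506162960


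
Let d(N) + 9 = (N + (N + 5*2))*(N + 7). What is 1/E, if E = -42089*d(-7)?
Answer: 1/378801 ≈ 2.6399e-6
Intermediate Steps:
d(N) = -9 + (7 + N)*(10 + 2*N) (d(N) = -9 + (N + (N + 5*2))*(N + 7) = -9 + (N + (N + 10))*(7 + N) = -9 + (N + (10 + N))*(7 + N) = -9 + (10 + 2*N)*(7 + N) = -9 + (7 + N)*(10 + 2*N))
E = 378801 (E = -42089*(61 + 2*(-7)² + 24*(-7)) = -42089*(61 + 2*49 - 168) = -42089*(61 + 98 - 168) = -42089*(-9) = 378801)
1/E = 1/378801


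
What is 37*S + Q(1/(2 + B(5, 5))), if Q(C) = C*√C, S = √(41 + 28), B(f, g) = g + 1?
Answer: 37*√69 + √2/32 ≈ 307.39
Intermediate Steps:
B(f, g) = 1 + g
S = √69 ≈ 8.3066
Q(C) = C^(3/2)
37*S + Q(1/(2 + B(5, 5))) = 37*√69 + (1/(2 + (1 + 5)))^(3/2) = 37*√69 + (1/(2 + 6))^(3/2) = 37*√69 + (1/8)^(3/2) = 37*√69 + (⅛)^(3/2) = 37*√69 + √2/32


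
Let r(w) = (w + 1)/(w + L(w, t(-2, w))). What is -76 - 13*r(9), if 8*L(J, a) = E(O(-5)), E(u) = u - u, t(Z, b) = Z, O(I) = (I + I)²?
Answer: -814/9 ≈ -90.444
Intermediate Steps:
O(I) = 4*I² (O(I) = (2*I)² = 4*I²)
E(u) = 0
L(J, a) = 0 (L(J, a) = (⅛)*0 = 0)
r(w) = (1 + w)/w (r(w) = (w + 1)/(w + 0) = (1 + w)/w)
-76 - 13*r(9) = -76 - 13*(1 + 9)/9 = -76 - 13*10/9 = -76 - 130/9 = -814/9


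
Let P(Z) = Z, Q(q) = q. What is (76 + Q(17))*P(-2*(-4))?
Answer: 744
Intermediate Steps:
(76 + Q(17))*P(-2*(-4)) = (76 + 17)*(-2*(-4)) = 93*8 = 744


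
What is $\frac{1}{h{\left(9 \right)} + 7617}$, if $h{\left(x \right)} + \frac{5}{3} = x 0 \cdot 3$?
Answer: $\frac{3}{22846} \approx 0.00013131$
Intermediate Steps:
$h{\left(x \right)} = - \frac{5}{3}$ ($h{\left(x \right)} = - \frac{5}{3} + x 0 \cdot 3 = - \frac{5}{3} + 0 \cdot 3 = - \frac{5}{3} + 0 = - \frac{5}{3}$)
$\frac{1}{h{\left(9 \right)} + 7617} = \frac{1}{- \frac{5}{3} + 7617} = \frac{1}{\frac{22846}{3}} = \frac{3}{22846}$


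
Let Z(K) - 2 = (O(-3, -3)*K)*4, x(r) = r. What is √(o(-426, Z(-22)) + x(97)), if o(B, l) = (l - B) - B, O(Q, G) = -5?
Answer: √1391 ≈ 37.296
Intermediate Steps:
Z(K) = 2 - 20*K (Z(K) = 2 - 5*K*4 = 2 - 20*K)
o(B, l) = l - 2*B
√(o(-426, Z(-22)) + x(97)) = √(((2 - 20*(-22)) - 2*(-426)) + 97) = √(((2 + 440) + 852) + 97) = √((442 + 852) + 97) = √(1294 + 97) = √1391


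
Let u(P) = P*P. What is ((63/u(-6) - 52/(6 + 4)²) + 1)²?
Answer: 49729/10000 ≈ 4.9729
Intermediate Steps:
u(P) = P²
((63/u(-6) - 52/(6 + 4)²) + 1)² = ((63/((-6)²) - 52/(6 + 4)²) + 1)² = ((63/36 - 52/(10²)) + 1)² = ((63*(1/36) - 52/100) + 1)² = ((7/4 - 52*1/100) + 1)² = ((7/4 - 13/25) + 1)² = (123/100 + 1)² = (223/100)² = 49729/10000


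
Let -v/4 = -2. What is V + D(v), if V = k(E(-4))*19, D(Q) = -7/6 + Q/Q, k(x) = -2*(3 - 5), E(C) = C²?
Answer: 455/6 ≈ 75.833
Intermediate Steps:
v = 8 (v = -4*(-2) = 8)
k(x) = 4 (k(x) = -2*(-2) = 4)
D(Q) = -⅙ (D(Q) = -7*⅙ + 1 = -7/6 + 1 = -⅙)
V = 76 (V = 4*19 = 76)
V + D(v) = 76 - ⅙ = 455/6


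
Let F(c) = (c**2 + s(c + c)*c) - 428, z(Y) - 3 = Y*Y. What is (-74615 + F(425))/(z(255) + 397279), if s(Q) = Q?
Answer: 466832/462307 ≈ 1.0098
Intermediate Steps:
z(Y) = 3 + Y**2 (z(Y) = 3 + Y*Y = 3 + Y**2)
F(c) = -428 + 3*c**2 (F(c) = (c**2 + (c + c)*c) - 428 = (c**2 + (2*c)*c) - 428 = (c**2 + 2*c**2) - 428 = 3*c**2 - 428 = -428 + 3*c**2)
(-74615 + F(425))/(z(255) + 397279) = (-74615 + (-428 + 3*425**2))/((3 + 255**2) + 397279) = (-74615 + (-428 + 3*180625))/((3 + 65025) + 397279) = (-74615 + (-428 + 541875))/(65028 + 397279) = (-74615 + 541447)/462307 = 466832*(1/462307) = 466832/462307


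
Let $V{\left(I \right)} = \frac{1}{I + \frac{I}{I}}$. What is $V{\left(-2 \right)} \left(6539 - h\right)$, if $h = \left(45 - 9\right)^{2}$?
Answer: $-5243$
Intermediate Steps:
$V{\left(I \right)} = \frac{1}{1 + I}$ ($V{\left(I \right)} = \frac{1}{I + 1} = \frac{1}{1 + I}$)
$h = 1296$ ($h = 36^{2} = 1296$)
$V{\left(-2 \right)} \left(6539 - h\right) = \frac{6539 - 1296}{1 - 2} = \frac{6539 - 1296}{-1} = \left(-1\right) 5243 = -5243$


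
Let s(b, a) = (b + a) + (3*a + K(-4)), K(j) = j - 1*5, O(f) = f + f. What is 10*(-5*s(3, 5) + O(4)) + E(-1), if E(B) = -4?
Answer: -624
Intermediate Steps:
O(f) = 2*f
K(j) = -5 + j (K(j) = j - 5 = -5 + j)
s(b, a) = -9 + b + 4*a (s(b, a) = (b + a) + (3*a + (-5 - 4)) = (a + b) + (3*a - 9) = (a + b) + (-9 + 3*a) = -9 + b + 4*a)
10*(-5*s(3, 5) + O(4)) + E(-1) = 10*(-5*(-9 + 3 + 4*5) + 2*4) - 4 = 10*(-5*(-9 + 3 + 20) + 8) - 4 = 10*(-5*14 + 8) - 4 = 10*(-70 + 8) - 4 = 10*(-62) - 4 = -620 - 4 = -624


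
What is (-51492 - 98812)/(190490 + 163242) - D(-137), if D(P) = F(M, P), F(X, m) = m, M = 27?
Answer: 12077745/88433 ≈ 136.58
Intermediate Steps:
D(P) = P
(-51492 - 98812)/(190490 + 163242) - D(-137) = (-51492 - 98812)/(190490 + 163242) - 1*(-137) = -150304/353732 + 137 = -150304*1/353732 + 137 = -37576/88433 + 137 = 12077745/88433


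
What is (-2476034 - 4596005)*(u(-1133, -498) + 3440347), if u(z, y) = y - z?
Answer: -24334758902298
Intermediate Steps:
(-2476034 - 4596005)*(u(-1133, -498) + 3440347) = (-2476034 - 4596005)*((-498 - 1*(-1133)) + 3440347) = -7072039*((-498 + 1133) + 3440347) = -7072039*(635 + 3440347) = -7072039*3440982 = -24334758902298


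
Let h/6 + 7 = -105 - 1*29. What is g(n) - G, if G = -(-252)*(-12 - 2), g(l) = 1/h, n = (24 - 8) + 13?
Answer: 2984687/846 ≈ 3528.0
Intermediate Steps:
n = 29 (n = 16 + 13 = 29)
h = -846 (h = -42 + 6*(-105 - 1*29) = -42 + 6*(-105 - 29) = -42 + 6*(-134) = -42 - 804 = -846)
g(l) = -1/846 (g(l) = 1/(-846) = -1/846)
G = -3528 (G = -(-252)*(-14) = -18*196 = -3528)
g(n) - G = -1/846 - 1*(-3528) = -1/846 + 3528 = 2984687/846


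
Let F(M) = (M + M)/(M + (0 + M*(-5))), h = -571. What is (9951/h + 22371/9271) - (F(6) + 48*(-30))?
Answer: 15092304061/10587482 ≈ 1425.5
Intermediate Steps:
F(M) = -1/2 (F(M) = (2*M)/(M + (0 - 5*M)) = (2*M)/(M - 5*M) = (2*M)/((-4*M)) = (2*M)*(-1/(4*M)) = -1/2)
(9951/h + 22371/9271) - (F(6) + 48*(-30)) = (9951/(-571) + 22371/9271) - (-1/2 + 48*(-30)) = (9951*(-1/571) + 22371*(1/9271)) - (-1/2 - 1440) = (-9951/571 + 22371/9271) - 1*(-2881/2) = -79481880/5293741 + 2881/2 = 15092304061/10587482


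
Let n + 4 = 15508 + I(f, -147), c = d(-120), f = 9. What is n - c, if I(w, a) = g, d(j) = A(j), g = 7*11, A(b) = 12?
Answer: 15569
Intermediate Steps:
g = 77
d(j) = 12
c = 12
I(w, a) = 77
n = 15581 (n = -4 + (15508 + 77) = -4 + 15585 = 15581)
n - c = 15581 - 1*12 = 15581 - 12 = 15569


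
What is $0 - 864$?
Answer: $-864$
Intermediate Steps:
$0 - 864 = -864$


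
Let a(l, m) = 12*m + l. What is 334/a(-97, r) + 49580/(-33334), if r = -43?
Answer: -20763048/10216871 ≈ -2.0322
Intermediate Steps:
a(l, m) = l + 12*m
334/a(-97, r) + 49580/(-33334) = 334/(-97 + 12*(-43)) + 49580/(-33334) = 334/(-97 - 516) + 49580*(-1/33334) = 334/(-613) - 24790/16667 = 334*(-1/613) - 24790/16667 = -334/613 - 24790/16667 = -20763048/10216871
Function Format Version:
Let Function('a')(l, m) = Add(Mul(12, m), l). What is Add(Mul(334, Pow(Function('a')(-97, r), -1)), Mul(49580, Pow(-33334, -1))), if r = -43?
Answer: Rational(-20763048, 10216871) ≈ -2.0322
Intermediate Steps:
Function('a')(l, m) = Add(l, Mul(12, m))
Add(Mul(334, Pow(Function('a')(-97, r), -1)), Mul(49580, Pow(-33334, -1))) = Add(Mul(334, Pow(Add(-97, Mul(12, -43)), -1)), Mul(49580, Pow(-33334, -1))) = Add(Mul(334, Pow(Add(-97, -516), -1)), Mul(49580, Rational(-1, 33334))) = Add(Mul(334, Pow(-613, -1)), Rational(-24790, 16667)) = Add(Mul(334, Rational(-1, 613)), Rational(-24790, 16667)) = Add(Rational(-334, 613), Rational(-24790, 16667)) = Rational(-20763048, 10216871)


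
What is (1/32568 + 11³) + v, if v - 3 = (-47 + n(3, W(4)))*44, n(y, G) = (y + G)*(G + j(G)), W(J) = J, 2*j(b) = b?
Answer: 36280753/32568 ≈ 1114.0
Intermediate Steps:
j(b) = b/2
n(y, G) = 3*G*(G + y)/2 (n(y, G) = (y + G)*(G + G/2) = (G + y)*(3*G/2) = 3*G*(G + y)/2)
v = -217 (v = 3 + (-47 + (3/2)*4*(4 + 3))*44 = 3 + (-47 + (3/2)*4*7)*44 = 3 + (-47 + 42)*44 = 3 - 5*44 = 3 - 220 = -217)
(1/32568 + 11³) + v = (1/32568 + 11³) - 217 = (1/32568 + 1331) - 217 = 43348009/32568 - 217 = 36280753/32568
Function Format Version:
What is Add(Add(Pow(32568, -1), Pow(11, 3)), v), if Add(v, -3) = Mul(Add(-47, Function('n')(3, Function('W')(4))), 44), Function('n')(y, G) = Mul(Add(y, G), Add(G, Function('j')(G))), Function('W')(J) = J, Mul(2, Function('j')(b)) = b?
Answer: Rational(36280753, 32568) ≈ 1114.0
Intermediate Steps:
Function('j')(b) = Mul(Rational(1, 2), b)
Function('n')(y, G) = Mul(Rational(3, 2), G, Add(G, y)) (Function('n')(y, G) = Mul(Add(y, G), Add(G, Mul(Rational(1, 2), G))) = Mul(Add(G, y), Mul(Rational(3, 2), G)) = Mul(Rational(3, 2), G, Add(G, y)))
v = -217 (v = Add(3, Mul(Add(-47, Mul(Rational(3, 2), 4, Add(4, 3))), 44)) = Add(3, Mul(Add(-47, Mul(Rational(3, 2), 4, 7)), 44)) = Add(3, Mul(Add(-47, 42), 44)) = Add(3, Mul(-5, 44)) = Add(3, -220) = -217)
Add(Add(Pow(32568, -1), Pow(11, 3)), v) = Add(Add(Pow(32568, -1), Pow(11, 3)), -217) = Add(Add(Rational(1, 32568), 1331), -217) = Add(Rational(43348009, 32568), -217) = Rational(36280753, 32568)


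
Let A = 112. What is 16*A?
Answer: 1792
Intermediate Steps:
16*A = 16*112 = 1792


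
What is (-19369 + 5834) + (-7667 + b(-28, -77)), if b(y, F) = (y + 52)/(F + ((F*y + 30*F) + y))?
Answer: -5491342/259 ≈ -21202.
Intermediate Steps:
b(y, F) = (52 + y)/(y + 31*F + F*y) (b(y, F) = (52 + y)/(F + ((30*F + F*y) + y)) = (52 + y)/(F + (y + 30*F + F*y)) = (52 + y)/(y + 31*F + F*y))
(-19369 + 5834) + (-7667 + b(-28, -77)) = (-19369 + 5834) + (-7667 + (52 - 28)/(-28 + 31*(-77) - 77*(-28))) = -13535 + (-7667 + 24/(-28 - 2387 + 2156)) = -13535 + (-7667 + 24/(-259)) = -13535 + (-7667 - 1/259*24) = -13535 + (-7667 - 24/259) = -13535 - 1985777/259 = -5491342/259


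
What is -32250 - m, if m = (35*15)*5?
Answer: -34875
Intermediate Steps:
m = 2625 (m = 525*5 = 2625)
-32250 - m = -32250 - 1*2625 = -32250 - 2625 = -34875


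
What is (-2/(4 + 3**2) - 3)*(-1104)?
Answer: 45264/13 ≈ 3481.8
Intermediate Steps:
(-2/(4 + 3**2) - 3)*(-1104) = (-2/(4 + 9) - 3)*(-1104) = (-2/13 - 3)*(-1104) = -41/13*(-1104) = 45264/13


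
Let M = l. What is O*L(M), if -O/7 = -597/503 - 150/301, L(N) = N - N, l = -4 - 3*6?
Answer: 0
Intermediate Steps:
l = -22 (l = -4 - 18 = -22)
M = -22
L(N) = 0
O = 255147/21629 (O = -7*(-597/503 - 150/301) = -7*(-255147/151403) = 255147/21629 ≈ 11.797)
O*L(M) = (255147/21629)*0 = 0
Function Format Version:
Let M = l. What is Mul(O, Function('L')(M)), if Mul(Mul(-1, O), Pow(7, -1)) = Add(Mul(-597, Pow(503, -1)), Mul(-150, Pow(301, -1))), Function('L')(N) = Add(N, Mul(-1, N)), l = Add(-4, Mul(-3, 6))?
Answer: 0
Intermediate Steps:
l = -22 (l = Add(-4, -18) = -22)
M = -22
Function('L')(N) = 0
O = Rational(255147, 21629) (O = Mul(-7, Add(Mul(-597, Pow(503, -1)), Mul(-150, Pow(301, -1)))) = Mul(-7, Add(Mul(-597, Rational(1, 503)), Mul(-150, Rational(1, 301)))) = Mul(-7, Add(Rational(-597, 503), Rational(-150, 301))) = Mul(-7, Rational(-255147, 151403)) = Rational(255147, 21629) ≈ 11.797)
Mul(O, Function('L')(M)) = Mul(Rational(255147, 21629), 0) = 0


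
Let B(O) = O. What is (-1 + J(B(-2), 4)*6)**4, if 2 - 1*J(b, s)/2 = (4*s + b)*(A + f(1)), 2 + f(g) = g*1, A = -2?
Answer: 77133397441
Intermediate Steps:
f(g) = -2 + g (f(g) = -2 + g*1 = -2 + g)
J(b, s) = 4 + 6*b + 24*s (J(b, s) = 4 - 2*(4*s + b)*(-2 + (-2 + 1)) = 4 - 2*(b + 4*s)*(-2 - 1) = 4 - 2*(b + 4*s)*(-3) = 4 - 2*(-12*s - 3*b) = 4 + (6*b + 24*s) = 4 + 6*b + 24*s)
(-1 + J(B(-2), 4)*6)**4 = (-1 + (4 + 6*(-2) + 24*4)*6)**4 = (-1 + (4 - 12 + 96)*6)**4 = (-1 + 88*6)**4 = (-1 + 528)**4 = 527**4 = 77133397441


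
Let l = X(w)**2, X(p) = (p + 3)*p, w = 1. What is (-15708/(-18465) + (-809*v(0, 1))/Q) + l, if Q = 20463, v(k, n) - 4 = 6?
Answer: 2072546558/125949765 ≈ 16.455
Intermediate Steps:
v(k, n) = 10 (v(k, n) = 4 + 6 = 10)
X(p) = p*(3 + p) (X(p) = (3 + p)*p = p*(3 + p))
l = 16 (l = (1*(3 + 1))**2 = (1*4)**2 = 4**2 = 16)
(-15708/(-18465) + (-809*v(0, 1))/Q) + l = (-15708/(-18465) - 809*10/20463) + 16 = (-15708*(-1/18465) - 8090*1/20463) + 16 = (5236/6155 - 8090/20463) + 16 = 57350318/125949765 + 16 = 2072546558/125949765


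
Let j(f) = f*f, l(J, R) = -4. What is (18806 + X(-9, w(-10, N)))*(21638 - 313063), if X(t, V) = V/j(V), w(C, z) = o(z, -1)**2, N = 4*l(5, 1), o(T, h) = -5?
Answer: -5480550207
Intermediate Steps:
j(f) = f**2
N = -16 (N = 4*(-4) = -16)
w(C, z) = 25 (w(C, z) = (-5)**2 = 25)
X(t, V) = 1/V (X(t, V) = V/(V**2) = V/V**2 = 1/V)
(18806 + X(-9, w(-10, N)))*(21638 - 313063) = (18806 + 1/25)*(21638 - 313063) = (18806 + 1/25)*(-291425) = (470151/25)*(-291425) = -5480550207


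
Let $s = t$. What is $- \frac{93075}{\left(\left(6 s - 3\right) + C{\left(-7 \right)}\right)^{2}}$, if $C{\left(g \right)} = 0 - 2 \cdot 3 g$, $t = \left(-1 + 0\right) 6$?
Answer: $- \frac{31025}{3} \approx -10342.0$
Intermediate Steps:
$t = -6$ ($t = \left(-1\right) 6 = -6$)
$s = -6$
$C{\left(g \right)} = - 6 g$ ($C{\left(g \right)} = 0 - 6 g = - 6 g$)
$- \frac{93075}{\left(\left(6 s - 3\right) + C{\left(-7 \right)}\right)^{2}} = - \frac{93075}{\left(\left(6 \left(-6\right) - 3\right) - -42\right)^{2}} = - \frac{93075}{\left(\left(-36 - 3\right) + 42\right)^{2}} = - \frac{93075}{\left(-39 + 42\right)^{2}} = - \frac{93075}{3^{2}} = - \frac{93075}{9} = \left(-93075\right) \frac{1}{9} = - \frac{31025}{3}$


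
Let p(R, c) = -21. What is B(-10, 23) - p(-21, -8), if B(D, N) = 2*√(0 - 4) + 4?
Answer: 25 + 4*I ≈ 25.0 + 4.0*I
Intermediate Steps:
B(D, N) = 4 + 4*I (B(D, N) = 2*√(-4) + 4 = 2*(2*I) + 4 = 4*I + 4 = 4 + 4*I)
B(-10, 23) - p(-21, -8) = (4 + 4*I) - 1*(-21) = (4 + 4*I) + 21 = 25 + 4*I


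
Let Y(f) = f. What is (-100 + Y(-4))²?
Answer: 10816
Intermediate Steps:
(-100 + Y(-4))² = (-100 - 4)² = (-104)² = 10816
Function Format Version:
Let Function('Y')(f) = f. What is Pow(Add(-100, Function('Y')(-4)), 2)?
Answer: 10816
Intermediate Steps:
Pow(Add(-100, Function('Y')(-4)), 2) = Pow(Add(-100, -4), 2) = Pow(-104, 2) = 10816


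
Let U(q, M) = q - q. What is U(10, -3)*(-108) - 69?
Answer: -69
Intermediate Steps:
U(q, M) = 0
U(10, -3)*(-108) - 69 = 0*(-108) - 69 = 0 - 69 = -69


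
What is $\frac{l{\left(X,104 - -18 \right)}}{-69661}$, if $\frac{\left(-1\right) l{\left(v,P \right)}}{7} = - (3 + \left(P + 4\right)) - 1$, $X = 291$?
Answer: $- \frac{910}{69661} \approx -0.013063$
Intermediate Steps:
$l{\left(v,P \right)} = 56 + 7 P$ ($l{\left(v,P \right)} = - 7 \left(- (3 + \left(P + 4\right)) - 1\right) = - 7 \left(- (3 + \left(4 + P\right)) - 1\right) = - 7 \left(- (7 + P) - 1\right) = - 7 \left(\left(-7 - P\right) - 1\right) = - 7 \left(-8 - P\right) = 56 + 7 P$)
$\frac{l{\left(X,104 - -18 \right)}}{-69661} = \frac{56 + 7 \left(104 - -18\right)}{-69661} = \left(56 + 7 \left(104 + 18\right)\right) \left(- \frac{1}{69661}\right) = \left(56 + 7 \cdot 122\right) \left(- \frac{1}{69661}\right) = \left(56 + 854\right) \left(- \frac{1}{69661}\right) = 910 \left(- \frac{1}{69661}\right) = - \frac{910}{69661}$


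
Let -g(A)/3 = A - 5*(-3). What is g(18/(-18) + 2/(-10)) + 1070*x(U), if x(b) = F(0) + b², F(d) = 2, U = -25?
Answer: 3354243/5 ≈ 6.7085e+5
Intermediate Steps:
x(b) = 2 + b²
g(A) = -45 - 3*A (g(A) = -3*(A - 5*(-3)) = -3*(A + 15) = -3*(15 + A) = -45 - 3*A)
g(18/(-18) + 2/(-10)) + 1070*x(U) = (-45 - 3*(18/(-18) + 2/(-10))) + 1070*(2 + (-25)²) = (-45 - 3*(18*(-1/18) + 2*(-⅒))) + 1070*(2 + 625) = (-45 - 3*(-1 - ⅕)) + 1070*627 = (-45 - 3*(-6/5)) + 670890 = (-45 + 18/5) + 670890 = -207/5 + 670890 = 3354243/5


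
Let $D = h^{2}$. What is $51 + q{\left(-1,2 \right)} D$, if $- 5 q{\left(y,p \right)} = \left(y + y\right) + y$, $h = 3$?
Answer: $\frac{282}{5} \approx 56.4$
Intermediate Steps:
$q{\left(y,p \right)} = - \frac{3 y}{5}$ ($q{\left(y,p \right)} = - \frac{\left(y + y\right) + y}{5} = - \frac{2 y + y}{5} = - \frac{3 y}{5}$)
$D = 9$ ($D = 3^{2} = 9$)
$51 + q{\left(-1,2 \right)} D = 51 + \left(- \frac{3}{5}\right) \left(-1\right) 9 = 51 + \frac{3}{5} \cdot 9 = 51 + \frac{27}{5} = \frac{282}{5}$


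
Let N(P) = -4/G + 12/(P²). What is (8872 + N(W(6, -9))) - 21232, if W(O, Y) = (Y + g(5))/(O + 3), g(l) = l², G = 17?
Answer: -13443805/1088 ≈ -12356.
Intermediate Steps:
W(O, Y) = (25 + Y)/(3 + O) (W(O, Y) = (Y + 5²)/(O + 3) = (Y + 25)/(3 + O) = (25 + Y)/(3 + O))
N(P) = -4/17 + 12/P² (N(P) = -4/17 + 12/(P²) = -4*1/17 + 12/P² = -4/17 + 12/P²)
(8872 + N(W(6, -9))) - 21232 = (8872 + (-4/17 + 12/((25 - 9)/(3 + 6))²)) - 21232 = (8872 + (-4/17 + 12/(16/9)²)) - 21232 = (8872 + (-4/17 + 12*(81/256))) - 21232 = (8872 + (-4/17 + 243/64)) - 21232 = (8872 + 3875/1088) - 21232 = 9656611/1088 - 21232 = -13443805/1088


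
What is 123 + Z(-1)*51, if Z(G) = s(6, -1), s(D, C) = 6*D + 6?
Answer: 2265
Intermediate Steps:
s(D, C) = 6 + 6*D
Z(G) = 42 (Z(G) = 6 + 6*6 = 6 + 36 = 42)
123 + Z(-1)*51 = 123 + 42*51 = 123 + 2142 = 2265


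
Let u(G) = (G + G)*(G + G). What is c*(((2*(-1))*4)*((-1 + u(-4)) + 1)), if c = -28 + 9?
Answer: 9728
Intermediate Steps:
u(G) = 4*G² (u(G) = (2*G)*(2*G) = 4*G²)
c = -19
c*(((2*(-1))*4)*((-1 + u(-4)) + 1)) = -19*(2*(-1))*4*((-1 + 4*(-4)²) + 1) = -19*(-2*4)*((-1 + 4*16) + 1) = -(-152)*((-1 + 64) + 1) = -(-152)*(63 + 1) = -(-152)*64 = -19*(-512) = 9728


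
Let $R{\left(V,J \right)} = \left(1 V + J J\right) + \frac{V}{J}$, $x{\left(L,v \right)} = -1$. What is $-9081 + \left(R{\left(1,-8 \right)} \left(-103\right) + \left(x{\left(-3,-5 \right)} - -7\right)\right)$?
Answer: $- \frac{126057}{8} \approx -15757.0$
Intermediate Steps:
$R{\left(V,J \right)} = V + J^{2} + \frac{V}{J}$ ($R{\left(V,J \right)} = \left(V + J^{2}\right) + \frac{V}{J} = V + J^{2} + \frac{V}{J}$)
$-9081 + \left(R{\left(1,-8 \right)} \left(-103\right) + \left(x{\left(-3,-5 \right)} - -7\right)\right) = -9081 + \left(\left(1 + \left(-8\right)^{2} + 1 \frac{1}{-8}\right) \left(-103\right) - -6\right) = -9081 + \left(\left(1 + 64 + 1 \left(- \frac{1}{8}\right)\right) \left(-103\right) + \left(-1 + 7\right)\right) = -9081 + \left(\left(1 + 64 - \frac{1}{8}\right) \left(-103\right) + 6\right) = -9081 + \left(\frac{519}{8} \left(-103\right) + 6\right) = -9081 + \left(- \frac{53457}{8} + 6\right) = -9081 - \frac{53409}{8} = - \frac{126057}{8}$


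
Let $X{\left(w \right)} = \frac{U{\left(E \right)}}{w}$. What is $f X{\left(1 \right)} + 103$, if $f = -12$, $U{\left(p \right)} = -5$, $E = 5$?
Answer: $163$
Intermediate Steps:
$X{\left(w \right)} = - \frac{5}{w}$
$f X{\left(1 \right)} + 103 = - 12 \left(- \frac{5}{1}\right) + 103 = - 12 \left(\left(-5\right) 1\right) + 103 = \left(-12\right) \left(-5\right) + 103 = 60 + 103 = 163$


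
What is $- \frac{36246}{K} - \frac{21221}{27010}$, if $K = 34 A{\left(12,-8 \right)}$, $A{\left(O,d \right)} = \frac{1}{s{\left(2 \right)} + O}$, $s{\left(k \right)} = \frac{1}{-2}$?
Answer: $- \frac{2814818201}{229585} \approx -12260.0$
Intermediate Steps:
$s{\left(k \right)} = - \frac{1}{2}$
$A{\left(O,d \right)} = \frac{1}{- \frac{1}{2} + O}$
$K = \frac{68}{23}$ ($K = 34 \frac{2}{-1 + 2 \cdot 12} = 34 \frac{2}{-1 + 24} = 34 \cdot \frac{2}{23} = \frac{68}{23} \approx 2.9565$)
$- \frac{36246}{K} - \frac{21221}{27010} = - \frac{36246}{\frac{68}{23}} - \frac{21221}{27010} = \left(-36246\right) \frac{23}{68} - \frac{21221}{27010} = - \frac{416829}{34} - \frac{21221}{27010} = - \frac{2814818201}{229585}$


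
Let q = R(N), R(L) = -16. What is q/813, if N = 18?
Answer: -16/813 ≈ -0.019680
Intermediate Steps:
q = -16
q/813 = -16/813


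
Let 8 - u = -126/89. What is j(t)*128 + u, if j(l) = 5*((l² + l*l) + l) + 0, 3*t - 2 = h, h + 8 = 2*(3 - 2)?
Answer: 1146742/801 ≈ 1431.6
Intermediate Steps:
h = -6 (h = -8 + 2*(3 - 2) = -8 + 2*1 = -8 + 2 = -6)
t = -4/3 (t = ⅔ + (⅓)*(-6) = ⅔ - 2 = -4/3 ≈ -1.3333)
u = 838/89 (u = 8 - (-126)/89 = 8 - 1*(-126/89) = 8 + 126/89 = 838/89 ≈ 9.4157)
j(l) = 5*l + 10*l² (j(l) = 5*((l² + l²) + l) + 0 = 5*(2*l² + l) + 0 = 5*(l + 2*l²) + 0 = (5*l + 10*l²) + 0 = 5*l + 10*l²)
j(t)*128 + u = (5*(-4/3)*(1 + 2*(-4/3)))*128 + 838/89 = (5*(-4/3)*(1 - 8/3))*128 + 838/89 = (5*(-4/3)*(-5/3))*128 + 838/89 = (100/9)*128 + 838/89 = 12800/9 + 838/89 = 1146742/801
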